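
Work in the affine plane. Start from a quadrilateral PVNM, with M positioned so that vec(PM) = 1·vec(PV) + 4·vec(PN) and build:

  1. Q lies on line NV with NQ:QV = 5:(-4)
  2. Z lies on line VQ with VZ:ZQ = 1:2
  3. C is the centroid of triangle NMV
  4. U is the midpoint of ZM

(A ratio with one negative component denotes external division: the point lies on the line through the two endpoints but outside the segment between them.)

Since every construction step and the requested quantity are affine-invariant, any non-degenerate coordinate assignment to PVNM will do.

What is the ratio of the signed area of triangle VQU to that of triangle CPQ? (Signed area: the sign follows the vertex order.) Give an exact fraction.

[VQU]:[CPQ] = 8/11

Set P = (0, 0), V = (1, 0), N = (0, 1), M = (1, 4); any affine frame gives the same invariant.
1. Q lies on line NV with NQ:QV = 5:(-4) ⇒ Q = (5, -4)
2. Z lies on line VQ with VZ:ZQ = 1:2 ⇒ Z = (7/3, -4/3)
3. C is the centroid of triangle NMV ⇒ C = (2/3, 5/3)
4. U is the midpoint of ZM ⇒ U = (5/3, 4/3)
2·[VQU] = 8, 2·[CPQ] = 11
[VQU]:[CPQ] = 8:11 = 8/11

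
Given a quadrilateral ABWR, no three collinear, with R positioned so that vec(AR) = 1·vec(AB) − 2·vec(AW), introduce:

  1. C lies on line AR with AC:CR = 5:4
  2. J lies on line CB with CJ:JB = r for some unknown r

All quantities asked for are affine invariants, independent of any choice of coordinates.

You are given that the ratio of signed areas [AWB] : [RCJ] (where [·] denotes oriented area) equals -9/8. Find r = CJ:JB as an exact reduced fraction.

Set A = (0, 0), B = (1, 0), W = (0, 1), R = (1, -2); any affine frame gives the same invariant.
1. C lies on line AR with AC:CR = 5:4 ⇒ C = (5/9, -10/9)
2. With CJ:JB = r, write λ = r/(r+1) so J = C + λ·(B−C); J is affine-linear in λ
Every point depending on J is an affine combination of J and λ-independent points, so each such coordinate is linear in λ; the λ² term in each signed area is a multiple of (B−C)×(B−C) = 0, so 2·[AWB] and 2·[RCJ] are each linear in λ. Evaluating at λ=0 and λ=1:
  2·[AWB] = -1,   2·[RCJ] = -8/9·λ
So [AWB]:[RCJ] = (-1) / (-8/9·λ). Setting this equal to -9/8:
  -1 = -9/8·(-8/9·λ)  ⇒  λ = -1
Then r = λ/(1−λ) = (-1)/(2) = -1/2. Check: with r = -1/2, J = (1/9, -20/9) and [AWB]:[RCJ] = -9/8 as required.

r = -1/2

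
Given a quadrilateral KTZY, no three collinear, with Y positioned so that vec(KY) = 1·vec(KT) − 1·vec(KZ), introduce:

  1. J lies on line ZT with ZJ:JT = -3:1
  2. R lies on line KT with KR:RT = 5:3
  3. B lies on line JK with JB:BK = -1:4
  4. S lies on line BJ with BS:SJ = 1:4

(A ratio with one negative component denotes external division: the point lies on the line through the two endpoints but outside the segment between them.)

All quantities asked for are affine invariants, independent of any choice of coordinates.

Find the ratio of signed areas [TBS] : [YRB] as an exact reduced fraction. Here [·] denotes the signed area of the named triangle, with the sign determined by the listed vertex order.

Assign K = (0, 0), T = (1, 0), Z = (0, 1), Y = (1, -1) — the answer is frame-independent, so this choice is without loss of generality.
1. J lies on line ZT with ZJ:JT = -3:1 ⇒ J = (3/2, -1/2)
2. R lies on line KT with KR:RT = 5:3 ⇒ R = (5/8, 0)
3. B lies on line JK with JB:BK = -1:4 ⇒ B = (2, -2/3)
4. S lies on line BJ with BS:SJ = 1:4 ⇒ S = (19/10, -19/30)
2·[TBS] = -1/30, 2·[YRB] = -9/8
[TBS]:[YRB] = -1/30:-9/8 = 4/135

[TBS]:[YRB] = 4/135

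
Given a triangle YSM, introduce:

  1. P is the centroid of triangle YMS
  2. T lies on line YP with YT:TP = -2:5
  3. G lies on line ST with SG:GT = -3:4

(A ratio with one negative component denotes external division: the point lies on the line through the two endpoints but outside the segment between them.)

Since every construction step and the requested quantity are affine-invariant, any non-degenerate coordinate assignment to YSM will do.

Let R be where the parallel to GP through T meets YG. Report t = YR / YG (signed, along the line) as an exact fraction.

t = -2/3

Work in coordinates with Y = (0, 0), S = (1, 0), M = (0, 1).
1. P is the centroid of triangle YMS ⇒ P = (1/3, 1/3)
2. T lies on line YP with YT:TP = -2:5 ⇒ T = (-2/9, -2/9)
3. G lies on line ST with SG:GT = -3:4 ⇒ G = (14/3, 2/3)
through T parallel to GP: direction (-13/3, -1/3); meets YG at R = (-28/9, -4/9)
R = Y + t·(G−Y) with t = -2/3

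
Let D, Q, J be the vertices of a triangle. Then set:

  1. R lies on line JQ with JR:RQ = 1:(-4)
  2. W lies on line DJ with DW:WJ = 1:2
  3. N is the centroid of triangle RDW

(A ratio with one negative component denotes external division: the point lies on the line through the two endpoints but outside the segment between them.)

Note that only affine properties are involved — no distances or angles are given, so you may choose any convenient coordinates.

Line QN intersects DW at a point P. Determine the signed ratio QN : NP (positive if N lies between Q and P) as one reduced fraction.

QN:NP = -10

Assign D = (0, 0), Q = (1, 0), J = (0, 1) — the answer is frame-independent, so this choice is without loss of generality.
1. R lies on line JQ with JR:RQ = 1:(-4) ⇒ R = (-1/3, 4/3)
2. W lies on line DJ with DW:WJ = 1:2 ⇒ W = (0, 1/3)
3. N is the centroid of triangle RDW ⇒ N = (-1/9, 5/9)
line QN meets DW at P = (0, 1/2)
N = Q + t·(P−Q) with t = 10/9, so QN:NP = 10/9:-1/9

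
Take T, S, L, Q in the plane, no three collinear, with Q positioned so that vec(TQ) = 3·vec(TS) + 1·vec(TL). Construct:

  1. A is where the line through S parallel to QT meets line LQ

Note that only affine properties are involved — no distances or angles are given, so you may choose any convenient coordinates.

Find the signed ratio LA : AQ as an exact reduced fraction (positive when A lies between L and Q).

Choose coordinates T = (0, 0), S = (1, 0), L = (0, 1), Q = (3, 1).
1. A is where the line through S parallel to QT meets line LQ ⇒ A = (4, 1)
A = L + t·(Q−L) with t = 4/3, so LA:AQ = t:(1−t) = 4/3:-1/3

LA:AQ = -4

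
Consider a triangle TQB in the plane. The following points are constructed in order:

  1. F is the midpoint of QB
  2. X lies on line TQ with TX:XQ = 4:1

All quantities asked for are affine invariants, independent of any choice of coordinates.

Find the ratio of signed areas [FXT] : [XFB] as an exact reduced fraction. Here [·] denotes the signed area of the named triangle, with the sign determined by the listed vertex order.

Work in coordinates with T = (0, 0), Q = (1, 0), B = (0, 1).
1. F is the midpoint of QB ⇒ F = (1/2, 1/2)
2. X lies on line TQ with TX:XQ = 4:1 ⇒ X = (4/5, 0)
2·[FXT] = -2/5, 2·[XFB] = 1/10
[FXT]:[XFB] = -2/5:1/10 = -4

[FXT]:[XFB] = -4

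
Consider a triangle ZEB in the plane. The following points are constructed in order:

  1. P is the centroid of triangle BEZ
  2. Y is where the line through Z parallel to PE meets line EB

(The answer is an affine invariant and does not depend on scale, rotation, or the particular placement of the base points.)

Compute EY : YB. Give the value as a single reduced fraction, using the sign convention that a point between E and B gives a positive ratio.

Set Z = (0, 0), E = (1, 0), B = (0, 1); any affine frame gives the same invariant.
1. P is the centroid of triangle BEZ ⇒ P = (1/3, 1/3)
2. Y is where the line through Z parallel to PE meets line EB ⇒ Y = (2, -1)
Y = E + t·(B−E) with t = -1, so EY:YB = t:(1−t) = -1:2

EY:YB = -1/2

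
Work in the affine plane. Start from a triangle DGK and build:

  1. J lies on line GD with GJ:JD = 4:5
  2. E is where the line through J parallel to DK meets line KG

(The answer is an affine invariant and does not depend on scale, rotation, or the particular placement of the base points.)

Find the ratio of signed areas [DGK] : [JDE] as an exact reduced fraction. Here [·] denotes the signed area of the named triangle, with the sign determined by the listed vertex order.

Set D = (0, 0), G = (1, 0), K = (0, 1); any affine frame gives the same invariant.
1. J lies on line GD with GJ:JD = 4:5 ⇒ J = (5/9, 0)
2. E is where the line through J parallel to DK meets line KG ⇒ E = (5/9, 4/9)
2·[DGK] = 1, 2·[JDE] = -20/81
[DGK]:[JDE] = 1:-20/81 = -81/20

[DGK]:[JDE] = -81/20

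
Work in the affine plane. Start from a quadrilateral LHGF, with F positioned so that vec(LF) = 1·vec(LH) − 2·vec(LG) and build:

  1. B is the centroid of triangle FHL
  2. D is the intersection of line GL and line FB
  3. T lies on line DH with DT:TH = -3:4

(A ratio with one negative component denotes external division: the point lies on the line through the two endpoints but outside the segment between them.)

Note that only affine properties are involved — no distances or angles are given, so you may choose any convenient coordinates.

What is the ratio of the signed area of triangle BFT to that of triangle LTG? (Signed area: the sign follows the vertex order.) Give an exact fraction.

Work in coordinates with L = (0, 0), H = (1, 0), G = (0, 1), F = (1, -2).
1. B is the centroid of triangle FHL ⇒ B = (2/3, -2/3)
2. D is the intersection of line GL and line FB ⇒ D = (0, 2)
3. T lies on line DH with DT:TH = -3:4 ⇒ T = (-3, 8)
2·[BFT] = -2, 2·[LTG] = -3
[BFT]:[LTG] = -2:-3 = 2/3

[BFT]:[LTG] = 2/3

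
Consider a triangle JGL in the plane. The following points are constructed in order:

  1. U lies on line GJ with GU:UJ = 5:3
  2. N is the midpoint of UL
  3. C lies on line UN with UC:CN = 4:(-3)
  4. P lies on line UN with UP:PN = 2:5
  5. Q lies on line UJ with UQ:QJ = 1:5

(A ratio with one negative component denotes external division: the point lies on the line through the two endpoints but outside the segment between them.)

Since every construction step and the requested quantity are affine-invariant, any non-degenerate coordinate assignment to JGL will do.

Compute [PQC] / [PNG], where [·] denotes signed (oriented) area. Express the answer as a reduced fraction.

[PQC]:[PNG] = 13/25

Assign J = (0, 0), G = (1, 0), L = (0, 1) — the answer is frame-independent, so this choice is without loss of generality.
1. U lies on line GJ with GU:UJ = 5:3 ⇒ U = (3/8, 0)
2. N is the midpoint of UL ⇒ N = (3/16, 1/2)
3. C lies on line UN with UC:CN = 4:(-3) ⇒ C = (-3/8, 2)
4. P lies on line UN with UP:PN = 2:5 ⇒ P = (9/28, 1/7)
5. Q lies on line UJ with UQ:QJ = 1:5 ⇒ Q = (5/16, 0)
2·[PQC] = -13/112, 2·[PNG] = -25/112
[PQC]:[PNG] = -13/112:-25/112 = 13/25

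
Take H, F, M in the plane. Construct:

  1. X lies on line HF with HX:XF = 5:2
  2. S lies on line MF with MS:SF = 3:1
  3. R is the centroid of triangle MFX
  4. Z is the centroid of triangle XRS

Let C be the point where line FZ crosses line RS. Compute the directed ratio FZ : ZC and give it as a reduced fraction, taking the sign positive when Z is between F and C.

Work in coordinates with H = (0, 0), F = (1, 0), M = (0, 1).
1. X lies on line HF with HX:XF = 5:2 ⇒ X = (5/7, 0)
2. S lies on line MF with MS:SF = 3:1 ⇒ S = (3/4, 1/4)
3. R is the centroid of triangle MFX ⇒ R = (4/7, 1/3)
4. Z is the centroid of triangle XRS ⇒ Z = (19/28, 7/36)
line FZ meets RS at C = (1/28, 7/12)
Z = F + t·(C−F) with t = 1/3, so FZ:ZC = 1/3:2/3

FZ:ZC = 1/2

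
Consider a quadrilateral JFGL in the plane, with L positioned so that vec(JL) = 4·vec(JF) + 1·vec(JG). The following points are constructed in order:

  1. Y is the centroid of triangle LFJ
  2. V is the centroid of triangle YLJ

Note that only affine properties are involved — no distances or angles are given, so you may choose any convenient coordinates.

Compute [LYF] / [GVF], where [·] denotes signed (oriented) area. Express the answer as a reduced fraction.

Choose coordinates J = (0, 0), F = (1, 0), G = (0, 1), L = (4, 1).
1. Y is the centroid of triangle LFJ ⇒ Y = (5/3, 1/3)
2. V is the centroid of triangle YLJ ⇒ V = (17/9, 4/9)
2·[LYF] = 1/3, 2·[GVF] = -4/3
[LYF]:[GVF] = 1/3:-4/3 = -1/4

[LYF]:[GVF] = -1/4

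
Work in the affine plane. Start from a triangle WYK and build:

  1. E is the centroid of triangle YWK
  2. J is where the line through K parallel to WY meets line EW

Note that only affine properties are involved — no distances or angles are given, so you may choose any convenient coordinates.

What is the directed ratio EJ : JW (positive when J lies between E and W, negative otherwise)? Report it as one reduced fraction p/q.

EJ:JW = -2/3

Set W = (0, 0), Y = (1, 0), K = (0, 1); any affine frame gives the same invariant.
1. E is the centroid of triangle YWK ⇒ E = (1/3, 1/3)
2. J is where the line through K parallel to WY meets line EW ⇒ J = (1, 1)
J = E + t·(W−E) with t = -2, so EJ:JW = t:(1−t) = -2:3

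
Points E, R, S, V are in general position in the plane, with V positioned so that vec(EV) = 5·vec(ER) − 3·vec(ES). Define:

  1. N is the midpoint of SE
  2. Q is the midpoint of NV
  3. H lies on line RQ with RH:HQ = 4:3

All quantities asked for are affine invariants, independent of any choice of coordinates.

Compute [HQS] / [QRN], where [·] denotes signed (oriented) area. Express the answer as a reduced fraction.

[HQS]:[QRN] = 3/14

Set E = (0, 0), R = (1, 0), S = (0, 1), V = (5, -3); any affine frame gives the same invariant.
1. N is the midpoint of SE ⇒ N = (0, 1/2)
2. Q is the midpoint of NV ⇒ Q = (5/2, -5/4)
3. H lies on line RQ with RH:HQ = 4:3 ⇒ H = (13/7, -5/7)
2·[HQS] = 3/28, 2·[QRN] = 1/2
[HQS]:[QRN] = 3/28:1/2 = 3/14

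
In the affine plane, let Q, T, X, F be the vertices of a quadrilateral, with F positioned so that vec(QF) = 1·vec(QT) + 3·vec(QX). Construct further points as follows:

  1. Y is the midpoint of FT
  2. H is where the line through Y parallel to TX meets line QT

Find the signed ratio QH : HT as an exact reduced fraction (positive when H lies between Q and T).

Choose coordinates Q = (0, 0), T = (1, 0), X = (0, 1), F = (1, 3).
1. Y is the midpoint of FT ⇒ Y = (1, 3/2)
2. H is where the line through Y parallel to TX meets line QT ⇒ H = (5/2, 0)
H = Q + t·(T−Q) with t = 5/2, so QH:HT = t:(1−t) = 5/2:-3/2

QH:HT = -5/3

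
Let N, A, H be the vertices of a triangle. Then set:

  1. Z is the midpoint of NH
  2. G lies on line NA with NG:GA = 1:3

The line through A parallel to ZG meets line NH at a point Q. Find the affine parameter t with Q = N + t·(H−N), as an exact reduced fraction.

t = 2

Work in coordinates with N = (0, 0), A = (1, 0), H = (0, 1).
1. Z is the midpoint of NH ⇒ Z = (0, 1/2)
2. G lies on line NA with NG:GA = 1:3 ⇒ G = (1/4, 0)
through A parallel to ZG: direction (1/4, -1/2); meets NH at Q = (0, 2)
Q = N + t·(H−N) with t = 2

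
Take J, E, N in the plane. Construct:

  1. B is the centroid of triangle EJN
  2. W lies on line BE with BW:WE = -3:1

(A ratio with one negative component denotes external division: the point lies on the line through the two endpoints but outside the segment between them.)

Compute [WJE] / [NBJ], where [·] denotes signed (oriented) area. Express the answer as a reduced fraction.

[WJE]:[NBJ] = 1/2

Assign J = (0, 0), E = (1, 0), N = (0, 1) — the answer is frame-independent, so this choice is without loss of generality.
1. B is the centroid of triangle EJN ⇒ B = (1/3, 1/3)
2. W lies on line BE with BW:WE = -3:1 ⇒ W = (4/3, -1/6)
2·[WJE] = -1/6, 2·[NBJ] = -1/3
[WJE]:[NBJ] = -1/6:-1/3 = 1/2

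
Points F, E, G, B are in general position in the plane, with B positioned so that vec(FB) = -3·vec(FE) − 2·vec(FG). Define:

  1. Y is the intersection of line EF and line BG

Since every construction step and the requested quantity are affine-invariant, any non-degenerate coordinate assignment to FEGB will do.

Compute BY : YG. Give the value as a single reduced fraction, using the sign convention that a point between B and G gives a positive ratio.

Work in coordinates with F = (0, 0), E = (1, 0), G = (0, 1), B = (-3, -2).
1. Y is the intersection of line EF and line BG ⇒ Y = (-1, 0)
Y = B + t·(G−B) with t = 2/3, so BY:YG = t:(1−t) = 2/3:1/3

BY:YG = 2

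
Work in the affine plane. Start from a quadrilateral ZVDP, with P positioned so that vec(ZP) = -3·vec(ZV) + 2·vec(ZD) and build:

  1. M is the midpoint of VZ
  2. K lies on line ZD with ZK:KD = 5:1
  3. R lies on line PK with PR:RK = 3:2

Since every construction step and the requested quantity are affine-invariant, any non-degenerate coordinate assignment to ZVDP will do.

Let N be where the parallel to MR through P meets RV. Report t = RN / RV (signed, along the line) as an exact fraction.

Set Z = (0, 0), V = (1, 0), D = (0, 1), P = (-3, 2); any affine frame gives the same invariant.
1. M is the midpoint of VZ ⇒ M = (1/2, 0)
2. K lies on line ZD with ZK:KD = 5:1 ⇒ K = (0, 5/6)
3. R lies on line PK with PR:RK = 3:2 ⇒ R = (-6/5, 13/10)
through P parallel to MR: direction (-17/10, 13/10); meets RV at N = (-331/65, 18/5)
N = R + t·(V−R) with t = -23/13

t = -23/13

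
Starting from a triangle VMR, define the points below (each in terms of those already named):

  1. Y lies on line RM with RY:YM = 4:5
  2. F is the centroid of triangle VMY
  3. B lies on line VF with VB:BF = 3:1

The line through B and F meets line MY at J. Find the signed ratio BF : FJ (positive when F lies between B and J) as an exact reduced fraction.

BF:FJ = 1/2

Assign V = (0, 0), M = (1, 0), R = (0, 1) — the answer is frame-independent, so this choice is without loss of generality.
1. Y lies on line RM with RY:YM = 4:5 ⇒ Y = (4/9, 5/9)
2. F is the centroid of triangle VMY ⇒ F = (13/27, 5/27)
3. B lies on line VF with VB:BF = 3:1 ⇒ B = (13/36, 5/36)
line BF meets MY at J = (13/18, 5/18)
F = B + t·(J−B) with t = 1/3, so BF:FJ = 1/3:2/3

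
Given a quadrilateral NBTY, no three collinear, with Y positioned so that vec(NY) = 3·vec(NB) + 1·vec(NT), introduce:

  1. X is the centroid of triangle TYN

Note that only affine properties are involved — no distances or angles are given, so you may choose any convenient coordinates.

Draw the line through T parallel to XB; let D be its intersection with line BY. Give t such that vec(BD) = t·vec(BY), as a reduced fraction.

Choose coordinates N = (0, 0), B = (1, 0), T = (0, 1), Y = (3, 1).
1. X is the centroid of triangle TYN ⇒ X = (1, 2/3)
through T parallel to XB: direction (0, -2/3); meets BY at D = (0, -1/2)
D = B + t·(Y−B) with t = -1/2

t = -1/2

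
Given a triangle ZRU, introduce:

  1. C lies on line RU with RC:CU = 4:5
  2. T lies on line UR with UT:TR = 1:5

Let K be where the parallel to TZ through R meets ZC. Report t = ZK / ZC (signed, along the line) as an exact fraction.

t = 15/7

Assign Z = (0, 0), R = (1, 0), U = (0, 1) — the answer is frame-independent, so this choice is without loss of generality.
1. C lies on line RU with RC:CU = 4:5 ⇒ C = (5/9, 4/9)
2. T lies on line UR with UT:TR = 1:5 ⇒ T = (1/6, 5/6)
through R parallel to TZ: direction (-1/6, -5/6); meets ZC at K = (25/21, 20/21)
K = Z + t·(C−Z) with t = 15/7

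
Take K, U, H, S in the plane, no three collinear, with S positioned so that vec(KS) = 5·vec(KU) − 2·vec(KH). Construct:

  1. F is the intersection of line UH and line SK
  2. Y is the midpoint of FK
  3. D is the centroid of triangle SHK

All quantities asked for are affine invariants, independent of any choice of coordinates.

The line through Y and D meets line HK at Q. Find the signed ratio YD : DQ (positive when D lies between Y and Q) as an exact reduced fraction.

YD:DQ = -1/2

Choose coordinates K = (0, 0), U = (1, 0), H = (0, 1), S = (5, -2).
1. F is the intersection of line UH and line SK ⇒ F = (5/3, -2/3)
2. Y is the midpoint of FK ⇒ Y = (5/6, -1/3)
3. D is the centroid of triangle SHK ⇒ D = (5/3, -1/3)
line YD meets HK at Q = (0, -1/3)
D = Y + t·(Q−Y) with t = -1, so YD:DQ = -1:2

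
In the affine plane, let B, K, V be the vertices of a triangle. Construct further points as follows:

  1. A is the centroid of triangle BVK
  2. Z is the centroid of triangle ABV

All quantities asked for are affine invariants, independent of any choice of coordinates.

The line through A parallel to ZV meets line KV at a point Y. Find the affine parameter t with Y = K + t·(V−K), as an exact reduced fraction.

Set B = (0, 0), K = (1, 0), V = (0, 1); any affine frame gives the same invariant.
1. A is the centroid of triangle BVK ⇒ A = (1/3, 1/3)
2. Z is the centroid of triangle ABV ⇒ Z = (1/9, 4/9)
through A parallel to ZV: direction (-1/9, 5/9); meets KV at Y = (1/4, 3/4)
Y = K + t·(V−K) with t = 3/4

t = 3/4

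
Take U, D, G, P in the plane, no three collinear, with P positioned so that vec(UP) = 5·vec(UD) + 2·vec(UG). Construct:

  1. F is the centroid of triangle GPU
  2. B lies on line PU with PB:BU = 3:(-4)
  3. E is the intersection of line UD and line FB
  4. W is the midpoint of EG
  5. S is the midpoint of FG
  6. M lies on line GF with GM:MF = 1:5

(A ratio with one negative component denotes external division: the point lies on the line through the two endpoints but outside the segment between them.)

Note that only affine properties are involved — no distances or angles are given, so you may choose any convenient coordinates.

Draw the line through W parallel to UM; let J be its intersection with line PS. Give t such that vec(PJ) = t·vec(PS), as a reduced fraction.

Work in coordinates with U = (0, 0), D = (1, 0), G = (0, 1), P = (5, 2).
1. F is the centroid of triangle GPU ⇒ F = (5/3, 1)
2. B lies on line PU with PB:BU = 3:(-4) ⇒ B = (20, 8)
3. E is the intersection of line UD and line FB ⇒ E = (-20/21, 0)
4. W is the midpoint of EG ⇒ W = (-10/21, 1/2)
5. S is the midpoint of FG ⇒ S = (5/6, 1)
6. M lies on line GF with GM:MF = 1:5 ⇒ M = (5/18, 1)
through W parallel to UM: direction (5/18, 1); meets PS at J = (-165/392, 137/196)
J = P + t·(S−P) with t = 255/196

t = 255/196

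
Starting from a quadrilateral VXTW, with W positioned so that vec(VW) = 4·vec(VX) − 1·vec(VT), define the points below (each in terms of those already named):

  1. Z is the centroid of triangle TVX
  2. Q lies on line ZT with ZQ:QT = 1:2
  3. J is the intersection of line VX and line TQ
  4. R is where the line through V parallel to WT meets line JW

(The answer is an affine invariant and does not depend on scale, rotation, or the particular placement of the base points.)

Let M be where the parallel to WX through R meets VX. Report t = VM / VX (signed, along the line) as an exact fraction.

Set V = (0, 0), X = (1, 0), T = (0, 1), W = (4, -1); any affine frame gives the same invariant.
1. Z is the centroid of triangle TVX ⇒ Z = (1/3, 1/3)
2. Q lies on line ZT with ZQ:QT = 1:2 ⇒ Q = (2/9, 5/9)
3. J is the intersection of line VX and line TQ ⇒ J = (1/2, 0)
4. R is where the line through V parallel to WT meets line JW ⇒ R = (-2/3, 1/3)
through R parallel to WX: direction (-3, 1); meets VX at M = (1/3, 0)
M = V + t·(X−V) with t = 1/3

t = 1/3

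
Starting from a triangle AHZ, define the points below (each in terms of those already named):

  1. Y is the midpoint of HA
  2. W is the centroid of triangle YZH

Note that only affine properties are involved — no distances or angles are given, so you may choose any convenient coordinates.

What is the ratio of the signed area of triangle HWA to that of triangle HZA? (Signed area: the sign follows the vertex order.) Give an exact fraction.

[HWA]:[HZA] = 1/3

Assign A = (0, 0), H = (1, 0), Z = (0, 1) — the answer is frame-independent, so this choice is without loss of generality.
1. Y is the midpoint of HA ⇒ Y = (1/2, 0)
2. W is the centroid of triangle YZH ⇒ W = (1/2, 1/3)
2·[HWA] = 1/3, 2·[HZA] = 1
[HWA]:[HZA] = 1/3:1 = 1/3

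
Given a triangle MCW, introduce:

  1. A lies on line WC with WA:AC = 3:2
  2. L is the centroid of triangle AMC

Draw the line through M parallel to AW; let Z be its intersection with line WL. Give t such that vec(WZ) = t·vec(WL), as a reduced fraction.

Assign M = (0, 0), C = (1, 0), W = (0, 1) — the answer is frame-independent, so this choice is without loss of generality.
1. A lies on line WC with WA:AC = 3:2 ⇒ A = (3/5, 2/5)
2. L is the centroid of triangle AMC ⇒ L = (8/15, 2/15)
through M parallel to AW: direction (-3/5, 3/5); meets WL at Z = (8/5, -8/5)
Z = W + t·(L−W) with t = 3

t = 3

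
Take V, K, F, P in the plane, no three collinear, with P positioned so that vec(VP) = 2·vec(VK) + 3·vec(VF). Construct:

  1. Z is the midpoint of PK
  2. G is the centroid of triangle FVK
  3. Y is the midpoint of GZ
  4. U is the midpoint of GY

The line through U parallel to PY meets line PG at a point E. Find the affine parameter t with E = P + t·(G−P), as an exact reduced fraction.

Work in coordinates with V = (0, 0), K = (1, 0), F = (0, 1), P = (2, 3).
1. Z is the midpoint of PK ⇒ Z = (3/2, 3/2)
2. G is the centroid of triangle FVK ⇒ G = (1/3, 1/3)
3. Y is the midpoint of GZ ⇒ Y = (11/12, 11/12)
4. U is the midpoint of GY ⇒ U = (5/8, 5/8)
through U parallel to PY: direction (-13/12, -25/12); meets PG at E = (7/6, 5/3)
E = P + t·(G−P) with t = 1/2

t = 1/2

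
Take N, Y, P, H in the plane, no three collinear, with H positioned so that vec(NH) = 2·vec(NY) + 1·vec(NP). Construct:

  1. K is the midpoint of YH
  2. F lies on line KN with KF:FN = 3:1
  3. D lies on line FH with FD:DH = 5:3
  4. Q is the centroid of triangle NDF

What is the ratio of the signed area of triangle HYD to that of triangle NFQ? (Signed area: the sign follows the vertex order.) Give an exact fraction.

[HYD]:[NFQ] = -54/5

Set N = (0, 0), Y = (1, 0), P = (0, 1), H = (2, 1); any affine frame gives the same invariant.
1. K is the midpoint of YH ⇒ K = (3/2, 1/2)
2. F lies on line KN with KF:FN = 3:1 ⇒ F = (3/8, 1/8)
3. D lies on line FH with FD:DH = 5:3 ⇒ D = (89/64, 43/64)
4. Q is the centroid of triangle NDF ⇒ Q = (113/192, 17/64)
2·[HYD] = -9/32, 2·[NFQ] = 5/192
[HYD]:[NFQ] = -9/32:5/192 = -54/5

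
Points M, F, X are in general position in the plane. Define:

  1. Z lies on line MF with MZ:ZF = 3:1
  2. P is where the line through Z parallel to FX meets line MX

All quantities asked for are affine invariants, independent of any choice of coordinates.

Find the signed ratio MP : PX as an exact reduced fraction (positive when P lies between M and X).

Assign M = (0, 0), F = (1, 0), X = (0, 1) — the answer is frame-independent, so this choice is without loss of generality.
1. Z lies on line MF with MZ:ZF = 3:1 ⇒ Z = (3/4, 0)
2. P is where the line through Z parallel to FX meets line MX ⇒ P = (0, 3/4)
P = M + t·(X−M) with t = 3/4, so MP:PX = t:(1−t) = 3/4:1/4

MP:PX = 3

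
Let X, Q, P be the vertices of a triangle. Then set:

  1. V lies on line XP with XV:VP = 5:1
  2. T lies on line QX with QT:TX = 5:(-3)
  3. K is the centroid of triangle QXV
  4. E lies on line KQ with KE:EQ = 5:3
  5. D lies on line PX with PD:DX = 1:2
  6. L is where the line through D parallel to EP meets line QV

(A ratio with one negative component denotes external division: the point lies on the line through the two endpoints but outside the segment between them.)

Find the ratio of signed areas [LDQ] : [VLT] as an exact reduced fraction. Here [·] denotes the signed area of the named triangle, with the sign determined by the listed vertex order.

Assign X = (0, 0), Q = (1, 0), P = (0, 1) — the answer is frame-independent, so this choice is without loss of generality.
1. V lies on line XP with XV:VP = 5:1 ⇒ V = (0, 5/6)
2. T lies on line QX with QT:TX = 5:(-3) ⇒ T = (-3/2, 0)
3. K is the centroid of triangle QXV ⇒ K = (1/3, 5/18)
4. E lies on line KQ with KE:EQ = 5:3 ⇒ E = (3/4, 5/48)
5. D lies on line PX with PD:DX = 1:2 ⇒ D = (0, 2/3)
6. L is where the line through D parallel to EP meets line QV ⇒ L = (-6/13, 95/78)
2·[LDQ] = 19/78, 2·[VLT] = 25/26
[LDQ]:[VLT] = 19/78:25/26 = 19/75

[LDQ]:[VLT] = 19/75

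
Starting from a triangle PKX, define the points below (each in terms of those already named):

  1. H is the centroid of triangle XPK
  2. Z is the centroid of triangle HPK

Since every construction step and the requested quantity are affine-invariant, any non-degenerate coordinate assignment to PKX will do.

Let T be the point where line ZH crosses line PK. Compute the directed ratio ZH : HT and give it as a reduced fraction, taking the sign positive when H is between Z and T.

ZH:HT = -2/3

Set P = (0, 0), K = (1, 0), X = (0, 1); any affine frame gives the same invariant.
1. H is the centroid of triangle XPK ⇒ H = (1/3, 1/3)
2. Z is the centroid of triangle HPK ⇒ Z = (4/9, 1/9)
line ZH meets PK at T = (1/2, 0)
H = Z + t·(T−Z) with t = -2, so ZH:HT = -2:3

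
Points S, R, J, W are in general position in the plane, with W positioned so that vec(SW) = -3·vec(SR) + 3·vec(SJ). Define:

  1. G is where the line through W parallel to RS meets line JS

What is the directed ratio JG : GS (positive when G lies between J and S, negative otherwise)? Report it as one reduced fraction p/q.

Set S = (0, 0), R = (1, 0), J = (0, 1), W = (-3, 3); any affine frame gives the same invariant.
1. G is where the line through W parallel to RS meets line JS ⇒ G = (0, 3)
G = J + t·(S−J) with t = -2, so JG:GS = t:(1−t) = -2:3

JG:GS = -2/3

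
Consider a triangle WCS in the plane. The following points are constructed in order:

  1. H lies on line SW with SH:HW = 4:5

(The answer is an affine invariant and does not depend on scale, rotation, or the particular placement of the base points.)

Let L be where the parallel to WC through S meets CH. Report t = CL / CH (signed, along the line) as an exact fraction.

t = 9/5

Choose coordinates W = (0, 0), C = (1, 0), S = (0, 1).
1. H lies on line SW with SH:HW = 4:5 ⇒ H = (0, 5/9)
through S parallel to WC: direction (1, 0); meets CH at L = (-4/5, 1)
L = C + t·(H−C) with t = 9/5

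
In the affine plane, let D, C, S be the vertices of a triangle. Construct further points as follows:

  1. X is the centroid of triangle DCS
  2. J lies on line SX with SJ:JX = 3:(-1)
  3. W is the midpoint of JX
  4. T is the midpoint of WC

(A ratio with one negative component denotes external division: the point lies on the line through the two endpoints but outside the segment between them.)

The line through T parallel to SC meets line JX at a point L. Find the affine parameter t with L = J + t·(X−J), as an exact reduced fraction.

t = 7/4

Work in coordinates with D = (0, 0), C = (1, 0), S = (0, 1).
1. X is the centroid of triangle DCS ⇒ X = (1/3, 1/3)
2. J lies on line SX with SJ:JX = 3:(-1) ⇒ J = (1/2, 0)
3. W is the midpoint of JX ⇒ W = (5/12, 1/6)
4. T is the midpoint of WC ⇒ T = (17/24, 1/12)
through T parallel to SC: direction (1, -1); meets JX at L = (5/24, 7/12)
L = J + t·(X−J) with t = 7/4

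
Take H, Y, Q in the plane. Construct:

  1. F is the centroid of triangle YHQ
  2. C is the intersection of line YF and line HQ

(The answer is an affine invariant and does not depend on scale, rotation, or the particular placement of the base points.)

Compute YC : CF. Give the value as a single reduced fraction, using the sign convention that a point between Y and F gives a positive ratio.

YC:CF = -3

Assign H = (0, 0), Y = (1, 0), Q = (0, 1) — the answer is frame-independent, so this choice is without loss of generality.
1. F is the centroid of triangle YHQ ⇒ F = (1/3, 1/3)
2. C is the intersection of line YF and line HQ ⇒ C = (0, 1/2)
C = Y + t·(F−Y) with t = 3/2, so YC:CF = t:(1−t) = 3/2:-1/2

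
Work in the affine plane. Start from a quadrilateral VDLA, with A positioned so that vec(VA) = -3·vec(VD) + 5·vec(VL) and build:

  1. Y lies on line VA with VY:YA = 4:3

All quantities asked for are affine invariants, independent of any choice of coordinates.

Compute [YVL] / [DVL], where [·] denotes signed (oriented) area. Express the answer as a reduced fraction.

Choose coordinates V = (0, 0), D = (1, 0), L = (0, 1), A = (-3, 5).
1. Y lies on line VA with VY:YA = 4:3 ⇒ Y = (-12/7, 20/7)
2·[YVL] = 12/7, 2·[DVL] = -1
[YVL]:[DVL] = 12/7:-1 = -12/7

[YVL]:[DVL] = -12/7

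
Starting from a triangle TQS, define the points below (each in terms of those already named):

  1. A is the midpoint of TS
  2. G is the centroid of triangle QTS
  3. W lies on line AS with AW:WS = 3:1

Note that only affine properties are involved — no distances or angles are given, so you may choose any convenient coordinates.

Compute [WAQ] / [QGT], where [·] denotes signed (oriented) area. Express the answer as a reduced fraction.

Choose coordinates T = (0, 0), Q = (1, 0), S = (0, 1).
1. A is the midpoint of TS ⇒ A = (0, 1/2)
2. G is the centroid of triangle QTS ⇒ G = (1/3, 1/3)
3. W lies on line AS with AW:WS = 3:1 ⇒ W = (0, 7/8)
2·[WAQ] = 3/8, 2·[QGT] = 1/3
[WAQ]:[QGT] = 3/8:1/3 = 9/8

[WAQ]:[QGT] = 9/8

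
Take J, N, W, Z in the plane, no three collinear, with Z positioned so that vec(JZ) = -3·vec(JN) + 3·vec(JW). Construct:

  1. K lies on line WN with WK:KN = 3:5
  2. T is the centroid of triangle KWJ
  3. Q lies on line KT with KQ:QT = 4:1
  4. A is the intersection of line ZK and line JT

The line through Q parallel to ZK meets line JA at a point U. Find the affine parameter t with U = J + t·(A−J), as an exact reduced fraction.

Choose coordinates J = (0, 0), N = (1, 0), W = (0, 1), Z = (-3, 3).
1. K lies on line WN with WK:KN = 3:5 ⇒ K = (3/8, 5/8)
2. T is the centroid of triangle KWJ ⇒ T = (1/8, 13/24)
3. Q lies on line KT with KQ:QT = 4:1 ⇒ Q = (7/40, 67/120)
4. A is the intersection of line ZK and line JT ⇒ A = (3/17, 13/17)
through Q parallel to ZK: direction (27/8, -19/8); meets JA at U = (23/170, 299/510)
U = J + t·(A−J) with t = 23/30

t = 23/30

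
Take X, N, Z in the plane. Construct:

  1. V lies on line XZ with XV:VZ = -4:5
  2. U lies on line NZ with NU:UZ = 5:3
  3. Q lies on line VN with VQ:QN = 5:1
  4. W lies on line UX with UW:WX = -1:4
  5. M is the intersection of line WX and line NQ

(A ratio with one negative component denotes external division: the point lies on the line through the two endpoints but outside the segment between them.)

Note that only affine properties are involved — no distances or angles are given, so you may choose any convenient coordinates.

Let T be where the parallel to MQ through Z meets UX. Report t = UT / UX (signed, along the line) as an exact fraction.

t = 15/7

Set X = (0, 0), N = (1, 0), Z = (0, 1); any affine frame gives the same invariant.
1. V lies on line XZ with XV:VZ = -4:5 ⇒ V = (0, -4)
2. U lies on line NZ with NU:UZ = 5:3 ⇒ U = (3/8, 5/8)
3. Q lies on line VN with VQ:QN = 5:1 ⇒ Q = (5/6, -2/3)
4. W lies on line UX with UW:WX = -1:4 ⇒ W = (1/2, 5/6)
5. M is the intersection of line WX and line NQ ⇒ M = (12/7, 20/7)
through Z parallel to MQ: direction (-37/42, -74/21); meets UX at T = (-3/7, -5/7)
T = U + t·(X−U) with t = 15/7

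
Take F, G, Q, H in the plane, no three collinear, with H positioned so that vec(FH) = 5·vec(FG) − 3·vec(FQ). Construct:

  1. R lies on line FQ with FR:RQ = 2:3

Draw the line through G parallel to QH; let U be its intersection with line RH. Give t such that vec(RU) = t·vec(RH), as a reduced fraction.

t = 2/3

Work in coordinates with F = (0, 0), G = (1, 0), Q = (0, 1), H = (5, -3).
1. R lies on line FQ with FR:RQ = 2:3 ⇒ R = (0, 2/5)
through G parallel to QH: direction (5, -4); meets RH at U = (10/3, -28/15)
U = R + t·(H−R) with t = 2/3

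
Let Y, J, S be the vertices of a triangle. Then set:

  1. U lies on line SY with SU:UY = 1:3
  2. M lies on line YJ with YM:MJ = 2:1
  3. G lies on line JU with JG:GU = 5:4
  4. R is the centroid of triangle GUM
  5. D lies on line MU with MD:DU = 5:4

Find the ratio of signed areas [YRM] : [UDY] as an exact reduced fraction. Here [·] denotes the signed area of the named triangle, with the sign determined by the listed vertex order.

[YRM]:[UDY] = 7/6

Work in coordinates with Y = (0, 0), J = (1, 0), S = (0, 1).
1. U lies on line SY with SU:UY = 1:3 ⇒ U = (0, 3/4)
2. M lies on line YJ with YM:MJ = 2:1 ⇒ M = (2/3, 0)
3. G lies on line JU with JG:GU = 5:4 ⇒ G = (4/9, 5/12)
4. R is the centroid of triangle GUM ⇒ R = (10/27, 7/18)
5. D lies on line MU with MD:DU = 5:4 ⇒ D = (8/27, 5/12)
2·[YRM] = -7/27, 2·[UDY] = -2/9
[YRM]:[UDY] = -7/27:-2/9 = 7/6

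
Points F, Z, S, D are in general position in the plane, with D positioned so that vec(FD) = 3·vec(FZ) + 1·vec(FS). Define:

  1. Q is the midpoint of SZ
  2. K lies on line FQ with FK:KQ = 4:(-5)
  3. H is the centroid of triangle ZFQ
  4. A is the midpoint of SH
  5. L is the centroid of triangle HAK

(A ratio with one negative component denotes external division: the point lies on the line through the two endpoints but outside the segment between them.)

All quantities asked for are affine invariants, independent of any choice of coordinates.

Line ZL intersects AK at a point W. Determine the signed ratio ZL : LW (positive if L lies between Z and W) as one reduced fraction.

Assign F = (0, 0), Z = (1, 0), S = (0, 1), D = (3, 1) — the answer is frame-independent, so this choice is without loss of generality.
1. Q is the midpoint of SZ ⇒ Q = (1/2, 1/2)
2. K lies on line FQ with FK:KQ = 4:(-5) ⇒ K = (-2, -2)
3. H is the centroid of triangle ZFQ ⇒ H = (1/2, 1/6)
4. A is the midpoint of SH ⇒ A = (1/4, 7/12)
5. L is the centroid of triangle HAK ⇒ L = (-5/12, -5/12)
line ZL meets AK at W = (-271/392, -195/392)
L = Z + t·(W−Z) with t = 98/117, so ZL:LW = 98/117:19/117

ZL:LW = 98/19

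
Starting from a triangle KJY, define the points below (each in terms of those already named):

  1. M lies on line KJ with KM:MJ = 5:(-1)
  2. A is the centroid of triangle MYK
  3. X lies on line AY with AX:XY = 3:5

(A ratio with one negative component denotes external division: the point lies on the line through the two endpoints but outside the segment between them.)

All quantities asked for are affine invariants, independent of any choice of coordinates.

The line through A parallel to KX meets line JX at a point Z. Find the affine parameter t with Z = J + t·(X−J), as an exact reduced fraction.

Work in coordinates with K = (0, 0), J = (1, 0), Y = (0, 1).
1. M lies on line KJ with KM:MJ = 5:(-1) ⇒ M = (5/4, 0)
2. A is the centroid of triangle MYK ⇒ A = (5/12, 1/3)
3. X lies on line AY with AX:XY = 3:5 ⇒ X = (25/96, 7/12)
through A parallel to KX: direction (25/96, 7/12); meets JX at Z = (2465/5376, 41/96)
Z = J + t·(X−J) with t = 41/56

t = 41/56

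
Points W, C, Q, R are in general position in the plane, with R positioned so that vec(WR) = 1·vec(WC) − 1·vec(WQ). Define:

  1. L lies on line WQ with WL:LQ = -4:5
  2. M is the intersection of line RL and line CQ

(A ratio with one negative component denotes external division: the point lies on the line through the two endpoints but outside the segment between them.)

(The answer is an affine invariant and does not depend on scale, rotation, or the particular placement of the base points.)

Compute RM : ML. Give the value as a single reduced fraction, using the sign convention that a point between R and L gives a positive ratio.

RM:ML = -1/5

Assign W = (0, 0), C = (1, 0), Q = (0, 1), R = (1, -1) — the answer is frame-independent, so this choice is without loss of generality.
1. L lies on line WQ with WL:LQ = -4:5 ⇒ L = (0, -4)
2. M is the intersection of line RL and line CQ ⇒ M = (5/4, -1/4)
M = R + t·(L−R) with t = -1/4, so RM:ML = t:(1−t) = -1/4:5/4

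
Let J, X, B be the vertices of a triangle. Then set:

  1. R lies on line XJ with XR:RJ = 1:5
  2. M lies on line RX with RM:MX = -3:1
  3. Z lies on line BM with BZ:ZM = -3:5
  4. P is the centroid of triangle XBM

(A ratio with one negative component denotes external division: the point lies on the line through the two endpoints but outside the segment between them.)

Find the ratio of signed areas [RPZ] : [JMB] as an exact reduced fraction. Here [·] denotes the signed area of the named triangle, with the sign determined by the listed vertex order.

[RPZ]:[JMB] = 17/39

Work in coordinates with J = (0, 0), X = (1, 0), B = (0, 1).
1. R lies on line XJ with XR:RJ = 1:5 ⇒ R = (5/6, 0)
2. M lies on line RX with RM:MX = -3:1 ⇒ M = (13/12, 0)
3. Z lies on line BM with BZ:ZM = -3:5 ⇒ Z = (-13/8, 5/2)
4. P is the centroid of triangle XBM ⇒ P = (25/36, 1/3)
2·[RPZ] = 17/36, 2·[JMB] = 13/12
[RPZ]:[JMB] = 17/36:13/12 = 17/39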